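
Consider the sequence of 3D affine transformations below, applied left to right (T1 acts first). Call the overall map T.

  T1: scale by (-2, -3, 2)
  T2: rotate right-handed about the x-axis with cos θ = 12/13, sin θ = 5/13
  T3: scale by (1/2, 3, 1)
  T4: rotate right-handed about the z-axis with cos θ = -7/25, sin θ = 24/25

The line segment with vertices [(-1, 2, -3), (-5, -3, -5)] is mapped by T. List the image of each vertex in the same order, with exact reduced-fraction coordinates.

T1 scale by (-2, -3, 2): (-1, 2, -3) → (2, -6, -6); (-5, -3, -5) → (10, 9, -10)
T2 rotate right-handed about the x-axis with cos θ = 12/13, sin θ = 5/13: (2, -6, -6) → (2, -42/13, -102/13); (10, 9, -10) → (10, 158/13, -75/13)
T3 scale by (1/2, 3, 1): (2, -42/13, -102/13) → (1, -126/13, -102/13); (10, 158/13, -75/13) → (5, 474/13, -75/13)
T4 rotate right-handed about the z-axis with cos θ = -7/25, sin θ = 24/25: (1, -126/13, -102/13) → (2933/325, 1194/325, -102/13); (5, 474/13, -75/13) → (-11831/325, -1758/325, -75/13)

image vertices: (2933/325, 1194/325, -102/13), (-11831/325, -1758/325, -75/13)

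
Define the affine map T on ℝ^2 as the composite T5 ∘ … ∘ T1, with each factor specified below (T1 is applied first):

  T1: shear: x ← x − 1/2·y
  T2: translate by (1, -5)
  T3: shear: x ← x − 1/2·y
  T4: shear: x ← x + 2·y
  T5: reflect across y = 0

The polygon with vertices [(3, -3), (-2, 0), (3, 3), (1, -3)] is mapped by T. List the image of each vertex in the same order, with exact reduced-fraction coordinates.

T1 shear: x ← x − 1/2·y: (3, -3) → (9/2, -3); (-2, 0) → (-2, 0); (3, 3) → (3/2, 3); (1, -3) → (5/2, -3)
T2 translate by (1, -5): (9/2, -3) → (11/2, -8); (-2, 0) → (-1, -5); (3/2, 3) → (5/2, -2); (5/2, -3) → (7/2, -8)
T3 shear: x ← x − 1/2·y: (11/2, -8) → (19/2, -8); (-1, -5) → (3/2, -5); (5/2, -2) → (7/2, -2); (7/2, -8) → (15/2, -8)
T4 shear: x ← x + 2·y: (19/2, -8) → (-13/2, -8); (3/2, -5) → (-17/2, -5); (7/2, -2) → (-1/2, -2); (15/2, -8) → (-17/2, -8)
T5 reflect across y = 0: (-13/2, -8) → (-13/2, 8); (-17/2, -5) → (-17/2, 5); (-1/2, -2) → (-1/2, 2); (-17/2, -8) → (-17/2, 8)

image vertices: (-13/2, 8), (-17/2, 5), (-1/2, 2), (-17/2, 8)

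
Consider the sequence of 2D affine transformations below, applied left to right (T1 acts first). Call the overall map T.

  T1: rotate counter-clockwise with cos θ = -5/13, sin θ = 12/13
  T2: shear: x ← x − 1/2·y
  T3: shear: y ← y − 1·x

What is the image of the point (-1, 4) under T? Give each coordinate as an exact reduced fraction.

T(p) = (-27/13, -5/13)

T1 rotate counter-clockwise with cos θ = -5/13, sin θ = 12/13: (-1, 4) → (-43/13, -32/13)
T2 shear: x ← x − 1/2·y: (-43/13, -32/13) → (-27/13, -32/13)
T3 shear: y ← y − 1·x: (-27/13, -32/13) → (-27/13, -5/13)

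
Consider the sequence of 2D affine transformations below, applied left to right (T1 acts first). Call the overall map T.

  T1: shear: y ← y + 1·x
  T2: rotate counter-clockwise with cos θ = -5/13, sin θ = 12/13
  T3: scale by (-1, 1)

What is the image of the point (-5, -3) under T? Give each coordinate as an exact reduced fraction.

T1 shear: y ← y + 1·x: (-5, -3) → (-5, -8)
T2 rotate counter-clockwise with cos θ = -5/13, sin θ = 12/13: (-5, -8) → (121/13, -20/13)
T3 scale by (-1, 1): (121/13, -20/13) → (-121/13, -20/13)

T(p) = (-121/13, -20/13)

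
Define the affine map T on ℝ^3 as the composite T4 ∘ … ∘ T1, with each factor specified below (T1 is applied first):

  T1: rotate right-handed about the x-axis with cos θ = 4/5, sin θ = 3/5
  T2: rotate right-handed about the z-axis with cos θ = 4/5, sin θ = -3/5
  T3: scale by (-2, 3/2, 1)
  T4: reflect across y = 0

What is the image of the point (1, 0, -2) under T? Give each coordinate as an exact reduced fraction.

T(p) = (-76/25, -27/50, -8/5)

T1 rotate right-handed about the x-axis with cos θ = 4/5, sin θ = 3/5: (1, 0, -2) → (1, 6/5, -8/5)
T2 rotate right-handed about the z-axis with cos θ = 4/5, sin θ = -3/5: (1, 6/5, -8/5) → (38/25, 9/25, -8/5)
T3 scale by (-2, 3/2, 1): (38/25, 9/25, -8/5) → (-76/25, 27/50, -8/5)
T4 reflect across y = 0: (-76/25, 27/50, -8/5) → (-76/25, -27/50, -8/5)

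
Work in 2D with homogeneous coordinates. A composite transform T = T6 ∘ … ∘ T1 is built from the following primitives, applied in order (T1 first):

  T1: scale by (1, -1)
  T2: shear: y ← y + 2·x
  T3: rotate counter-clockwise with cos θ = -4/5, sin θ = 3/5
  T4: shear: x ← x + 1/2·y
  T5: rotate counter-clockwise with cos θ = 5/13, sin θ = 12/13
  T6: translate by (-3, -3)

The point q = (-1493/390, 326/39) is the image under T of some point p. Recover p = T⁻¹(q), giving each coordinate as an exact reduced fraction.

p = (-3, 8/3)

T1 = [1 0 0; 0 -1 0; 0 0 1]
T2·T1 = [1 0 0; 2 -1 0; 0 0 1]
T3·…·T1 = [-2 3/5 0; -1 4/5 0; 0 0 1]
T4·…·T1 = [-5/2 1 0; -1 4/5 0; 0 0 1]
T5·…·T1 = [-1/26 -23/65 0; -35/13 16/13 0; 0 0 1]
T6·…·T1 = [-1/26 -23/65 -3; -35/13 16/13 -3; 0 0 1]
det M = -1; M⁻¹ = [-16/13 -23/65 -309/65; -35/13 1/26 -207/26; 0 0 1]
M⁻¹ · (-1493/390, 326/39)ᵀ = (-3, 8/3)ᵀ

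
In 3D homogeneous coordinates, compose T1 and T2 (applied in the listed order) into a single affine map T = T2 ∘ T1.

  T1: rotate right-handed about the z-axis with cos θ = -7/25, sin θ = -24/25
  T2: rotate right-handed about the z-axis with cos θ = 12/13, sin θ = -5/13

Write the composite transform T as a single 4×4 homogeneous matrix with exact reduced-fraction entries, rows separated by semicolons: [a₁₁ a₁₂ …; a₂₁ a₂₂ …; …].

T1 = [-7/25 24/25 0 0; -24/25 -7/25 0 0; 0 0 1 0; 0 0 0 1]
T2·T1 = [-204/325 253/325 0 0; -253/325 -204/325 0 0; 0 0 1 0; 0 0 0 1]

T = [-204/325 253/325 0 0; -253/325 -204/325 0 0; 0 0 1 0; 0 0 0 1]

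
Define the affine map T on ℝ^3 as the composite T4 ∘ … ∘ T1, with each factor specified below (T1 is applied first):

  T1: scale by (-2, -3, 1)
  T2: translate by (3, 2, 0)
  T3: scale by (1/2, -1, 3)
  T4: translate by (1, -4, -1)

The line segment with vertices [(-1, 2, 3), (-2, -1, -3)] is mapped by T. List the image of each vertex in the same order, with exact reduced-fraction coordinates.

image vertices: (7/2, 0, 8), (9/2, -9, -10)

T1 scale by (-2, -3, 1): (-1, 2, 3) → (2, -6, 3); (-2, -1, -3) → (4, 3, -3)
T2 translate by (3, 2, 0): (2, -6, 3) → (5, -4, 3); (4, 3, -3) → (7, 5, -3)
T3 scale by (1/2, -1, 3): (5, -4, 3) → (5/2, 4, 9); (7, 5, -3) → (7/2, -5, -9)
T4 translate by (1, -4, -1): (5/2, 4, 9) → (7/2, 0, 8); (7/2, -5, -9) → (9/2, -9, -10)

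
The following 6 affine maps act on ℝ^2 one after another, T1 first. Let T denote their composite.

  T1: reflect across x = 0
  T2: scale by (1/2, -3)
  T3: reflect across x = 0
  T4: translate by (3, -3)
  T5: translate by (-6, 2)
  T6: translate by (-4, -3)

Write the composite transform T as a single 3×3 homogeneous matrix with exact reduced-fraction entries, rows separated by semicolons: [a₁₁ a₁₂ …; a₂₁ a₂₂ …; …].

T = [1/2 0 -7; 0 -3 -4; 0 0 1]

T1 = [-1 0 0; 0 1 0; 0 0 1]
T2·T1 = [-1/2 0 0; 0 -3 0; 0 0 1]
T3·…·T1 = [1/2 0 0; 0 -3 0; 0 0 1]
T4·…·T1 = [1/2 0 3; 0 -3 -3; 0 0 1]
T5·…·T1 = [1/2 0 -3; 0 -3 -1; 0 0 1]
T6·…·T1 = [1/2 0 -7; 0 -3 -4; 0 0 1]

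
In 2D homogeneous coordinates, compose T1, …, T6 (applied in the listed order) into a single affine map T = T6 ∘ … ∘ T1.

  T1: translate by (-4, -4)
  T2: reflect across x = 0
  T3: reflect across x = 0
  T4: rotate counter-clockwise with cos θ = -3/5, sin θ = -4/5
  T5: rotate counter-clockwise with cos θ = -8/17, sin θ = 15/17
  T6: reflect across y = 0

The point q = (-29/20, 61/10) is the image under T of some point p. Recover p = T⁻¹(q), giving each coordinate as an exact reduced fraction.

T1 = [1 0 -4; 0 1 -4; 0 0 1]
T2·T1 = [-1 0 4; 0 1 -4; 0 0 1]
T3·…·T1 = [1 0 -4; 0 1 -4; 0 0 1]
T4·…·T1 = [-3/5 4/5 -4/5; -4/5 -3/5 28/5; 0 0 1]
T5·…·T1 = [84/85 13/85 -388/85; -13/85 84/85 -284/85; 0 0 1]
T6·…·T1 = [84/85 13/85 -388/85; 13/85 -84/85 284/85; 0 0 1]
det M = -1; M⁻¹ = [84/85 13/85 4; 13/85 -84/85 4; 0 0 1]
M⁻¹ · (-29/20, 61/10)ᵀ = (7/2, -9/4)ᵀ

p = (7/2, -9/4)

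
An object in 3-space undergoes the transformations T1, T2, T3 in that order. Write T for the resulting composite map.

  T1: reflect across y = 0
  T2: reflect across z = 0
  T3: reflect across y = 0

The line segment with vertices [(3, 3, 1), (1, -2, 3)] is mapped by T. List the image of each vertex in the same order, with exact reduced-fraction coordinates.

T1 reflect across y = 0: (3, 3, 1) → (3, -3, 1); (1, -2, 3) → (1, 2, 3)
T2 reflect across z = 0: (3, -3, 1) → (3, -3, -1); (1, 2, 3) → (1, 2, -3)
T3 reflect across y = 0: (3, -3, -1) → (3, 3, -1); (1, 2, -3) → (1, -2, -3)

image vertices: (3, 3, -1), (1, -2, -3)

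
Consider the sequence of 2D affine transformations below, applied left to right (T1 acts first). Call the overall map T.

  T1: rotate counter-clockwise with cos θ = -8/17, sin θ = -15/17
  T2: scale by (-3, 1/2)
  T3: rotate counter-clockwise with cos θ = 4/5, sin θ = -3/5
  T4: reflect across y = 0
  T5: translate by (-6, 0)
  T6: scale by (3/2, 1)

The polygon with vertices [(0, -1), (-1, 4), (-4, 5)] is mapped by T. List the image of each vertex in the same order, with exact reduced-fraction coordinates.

T1 rotate counter-clockwise with cos θ = -8/17, sin θ = -15/17: (0, -1) → (-15/17, 8/17); (-1, 4) → (4, -1); (-4, 5) → (107/17, 20/17)
T2 scale by (-3, 1/2): (-15/17, 8/17) → (45/17, 4/17); (4, -1) → (-12, -1/2); (107/17, 20/17) → (-321/17, 10/17)
T3 rotate counter-clockwise with cos θ = 4/5, sin θ = -3/5: (45/17, 4/17) → (192/85, -7/5); (-12, -1/2) → (-99/10, 34/5); (-321/17, 10/17) → (-1254/85, 59/5)
T4 reflect across y = 0: (192/85, -7/5) → (192/85, 7/5); (-99/10, 34/5) → (-99/10, -34/5); (-1254/85, 59/5) → (-1254/85, -59/5)
T5 translate by (-6, 0): (192/85, 7/5) → (-318/85, 7/5); (-99/10, -34/5) → (-159/10, -34/5); (-1254/85, -59/5) → (-1764/85, -59/5)
T6 scale by (3/2, 1): (-318/85, 7/5) → (-477/85, 7/5); (-159/10, -34/5) → (-477/20, -34/5); (-1764/85, -59/5) → (-2646/85, -59/5)

image vertices: (-477/85, 7/5), (-477/20, -34/5), (-2646/85, -59/5)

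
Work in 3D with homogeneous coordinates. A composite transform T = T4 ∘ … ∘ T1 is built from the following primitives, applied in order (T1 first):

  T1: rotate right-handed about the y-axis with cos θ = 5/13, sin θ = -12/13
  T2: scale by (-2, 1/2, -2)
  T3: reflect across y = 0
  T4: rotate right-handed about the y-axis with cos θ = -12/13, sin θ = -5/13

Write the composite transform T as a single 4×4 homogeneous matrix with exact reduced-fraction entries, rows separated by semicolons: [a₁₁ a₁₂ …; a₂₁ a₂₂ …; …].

T1 = [5/13 0 -12/13 0; 0 1 0 0; 12/13 0 5/13 0; 0 0 0 1]
T2·T1 = [-10/13 0 24/13 0; 0 1/2 0 0; -24/13 0 -10/13 0; 0 0 0 1]
T3·…·T1 = [-10/13 0 24/13 0; 0 -1/2 0 0; -24/13 0 -10/13 0; 0 0 0 1]
T4·…·T1 = [240/169 0 -238/169 0; 0 -1/2 0 0; 238/169 0 240/169 0; 0 0 0 1]

T = [240/169 0 -238/169 0; 0 -1/2 0 0; 238/169 0 240/169 0; 0 0 0 1]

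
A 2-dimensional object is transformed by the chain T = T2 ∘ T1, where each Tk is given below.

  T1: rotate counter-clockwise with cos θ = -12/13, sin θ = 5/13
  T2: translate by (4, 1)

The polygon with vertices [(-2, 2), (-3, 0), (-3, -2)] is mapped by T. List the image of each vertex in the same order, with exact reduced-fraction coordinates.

image vertices: (66/13, -21/13), (88/13, -2/13), (98/13, 22/13)

T1 rotate counter-clockwise with cos θ = -12/13, sin θ = 5/13: (-2, 2) → (14/13, -34/13); (-3, 0) → (36/13, -15/13); (-3, -2) → (46/13, 9/13)
T2 translate by (4, 1): (14/13, -34/13) → (66/13, -21/13); (36/13, -15/13) → (88/13, -2/13); (46/13, 9/13) → (98/13, 22/13)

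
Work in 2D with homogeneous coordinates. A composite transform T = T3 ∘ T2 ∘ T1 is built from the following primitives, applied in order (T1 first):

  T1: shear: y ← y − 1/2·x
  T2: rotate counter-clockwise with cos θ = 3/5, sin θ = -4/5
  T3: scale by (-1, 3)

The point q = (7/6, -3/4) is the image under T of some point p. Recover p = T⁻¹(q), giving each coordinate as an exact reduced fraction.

T1 = [1 0 0; -1/2 1 0; 0 0 1]
T2·T1 = [1/5 4/5 0; -11/10 3/5 0; 0 0 1]
T3·…·T1 = [-1/5 -4/5 0; -33/10 9/5 0; 0 0 1]
det M = -3; M⁻¹ = [-3/5 -4/15 0; -11/10 1/15 0; 0 0 1]
M⁻¹ · (7/6, -3/4)ᵀ = (-1/2, -4/3)ᵀ

p = (-1/2, -4/3)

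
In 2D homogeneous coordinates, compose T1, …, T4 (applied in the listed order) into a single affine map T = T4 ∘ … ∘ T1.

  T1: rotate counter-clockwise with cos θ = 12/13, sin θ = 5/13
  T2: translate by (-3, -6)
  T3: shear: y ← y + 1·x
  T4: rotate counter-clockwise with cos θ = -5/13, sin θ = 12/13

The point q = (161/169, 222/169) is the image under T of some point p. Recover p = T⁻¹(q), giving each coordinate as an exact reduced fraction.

T1 = [12/13 -5/13 0; 5/13 12/13 0; 0 0 1]
T2·T1 = [12/13 -5/13 -3; 5/13 12/13 -6; 0 0 1]
T3·…·T1 = [12/13 -5/13 -3; 17/13 7/13 -9; 0 0 1]
T4·…·T1 = [-264/169 -59/169 123/13; 59/169 -95/169 9/13; 0 0 1]
det M = 1; M⁻¹ = [-95/169 59/169 66/13; -59/169 -264/169 57/13; 0 0 1]
M⁻¹ · (161/169, 222/169)ᵀ = (5, 2)ᵀ

p = (5, 2)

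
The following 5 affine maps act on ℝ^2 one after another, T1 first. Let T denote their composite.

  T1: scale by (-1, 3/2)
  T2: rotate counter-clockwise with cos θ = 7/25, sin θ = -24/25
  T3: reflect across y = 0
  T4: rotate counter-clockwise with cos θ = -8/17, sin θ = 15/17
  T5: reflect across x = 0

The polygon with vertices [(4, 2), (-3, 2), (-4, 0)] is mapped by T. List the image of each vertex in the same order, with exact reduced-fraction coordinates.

T1 scale by (-1, 3/2): (4, 2) → (-4, 3); (-3, 2) → (3, 3); (-4, 0) → (4, 0)
T2 rotate counter-clockwise with cos θ = 7/25, sin θ = -24/25: (-4, 3) → (44/25, 117/25); (3, 3) → (93/25, -51/25); (4, 0) → (28/25, -96/25)
T3 reflect across y = 0: (44/25, 117/25) → (44/25, -117/25); (93/25, -51/25) → (93/25, 51/25); (28/25, -96/25) → (28/25, 96/25)
T4 rotate counter-clockwise with cos θ = -8/17, sin θ = 15/17: (44/25, -117/25) → (1403/425, 1596/425); (93/25, 51/25) → (-1509/425, 987/425); (28/25, 96/25) → (-1664/425, -348/425)
T5 reflect across x = 0: (1403/425, 1596/425) → (-1403/425, 1596/425); (-1509/425, 987/425) → (1509/425, 987/425); (-1664/425, -348/425) → (1664/425, -348/425)

image vertices: (-1403/425, 1596/425), (1509/425, 987/425), (1664/425, -348/425)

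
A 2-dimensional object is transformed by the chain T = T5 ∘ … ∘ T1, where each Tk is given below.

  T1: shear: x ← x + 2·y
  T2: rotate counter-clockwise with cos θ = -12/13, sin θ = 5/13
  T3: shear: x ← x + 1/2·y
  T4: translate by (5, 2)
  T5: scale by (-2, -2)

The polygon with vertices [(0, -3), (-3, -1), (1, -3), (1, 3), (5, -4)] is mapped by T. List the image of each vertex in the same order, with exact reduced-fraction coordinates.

T1 shear: x ← x + 2·y: (0, -3) → (-6, -3); (-3, -1) → (-5, -1); (1, -3) → (-5, -3); (1, 3) → (7, 3); (5, -4) → (-3, -4)
T2 rotate counter-clockwise with cos θ = -12/13, sin θ = 5/13: (-6, -3) → (87/13, 6/13); (-5, -1) → (5, -1); (-5, -3) → (75/13, 11/13); (7, 3) → (-99/13, -1/13); (-3, -4) → (56/13, 33/13)
T3 shear: x ← x + 1/2·y: (87/13, 6/13) → (90/13, 6/13); (5, -1) → (9/2, -1); (75/13, 11/13) → (161/26, 11/13); (-99/13, -1/13) → (-199/26, -1/13); (56/13, 33/13) → (145/26, 33/13)
T4 translate by (5, 2): (90/13, 6/13) → (155/13, 32/13); (9/2, -1) → (19/2, 1); (161/26, 11/13) → (291/26, 37/13); (-199/26, -1/13) → (-69/26, 25/13); (145/26, 33/13) → (275/26, 59/13)
T5 scale by (-2, -2): (155/13, 32/13) → (-310/13, -64/13); (19/2, 1) → (-19, -2); (291/26, 37/13) → (-291/13, -74/13); (-69/26, 25/13) → (69/13, -50/13); (275/26, 59/13) → (-275/13, -118/13)

image vertices: (-310/13, -64/13), (-19, -2), (-291/13, -74/13), (69/13, -50/13), (-275/13, -118/13)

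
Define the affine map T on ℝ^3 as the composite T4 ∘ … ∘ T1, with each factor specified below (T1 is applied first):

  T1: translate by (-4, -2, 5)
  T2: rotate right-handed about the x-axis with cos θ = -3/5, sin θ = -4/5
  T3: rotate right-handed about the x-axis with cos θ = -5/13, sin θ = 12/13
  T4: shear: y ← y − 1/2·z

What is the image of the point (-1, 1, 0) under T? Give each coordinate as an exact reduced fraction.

T1 translate by (-4, -2, 5): (-1, 1, 0) → (-5, -1, 5)
T2 rotate right-handed about the x-axis with cos θ = -3/5, sin θ = -4/5: (-5, -1, 5) → (-5, 23/5, -11/5)
T3 rotate right-handed about the x-axis with cos θ = -5/13, sin θ = 12/13: (-5, 23/5, -11/5) → (-5, 17/65, 331/65)
T4 shear: y ← y − 1/2·z: (-5, 17/65, 331/65) → (-5, -297/130, 331/65)

T(p) = (-5, -297/130, 331/65)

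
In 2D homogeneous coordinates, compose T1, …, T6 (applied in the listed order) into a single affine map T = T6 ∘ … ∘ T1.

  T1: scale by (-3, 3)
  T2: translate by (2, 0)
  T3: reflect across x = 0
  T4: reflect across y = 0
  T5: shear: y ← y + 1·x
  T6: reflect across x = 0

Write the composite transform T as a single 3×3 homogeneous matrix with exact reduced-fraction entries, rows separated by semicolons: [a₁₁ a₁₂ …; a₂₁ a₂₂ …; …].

T1 = [-3 0 0; 0 3 0; 0 0 1]
T2·T1 = [-3 0 2; 0 3 0; 0 0 1]
T3·…·T1 = [3 0 -2; 0 3 0; 0 0 1]
T4·…·T1 = [3 0 -2; 0 -3 0; 0 0 1]
T5·…·T1 = [3 0 -2; 3 -3 -2; 0 0 1]
T6·…·T1 = [-3 0 2; 3 -3 -2; 0 0 1]

T = [-3 0 2; 3 -3 -2; 0 0 1]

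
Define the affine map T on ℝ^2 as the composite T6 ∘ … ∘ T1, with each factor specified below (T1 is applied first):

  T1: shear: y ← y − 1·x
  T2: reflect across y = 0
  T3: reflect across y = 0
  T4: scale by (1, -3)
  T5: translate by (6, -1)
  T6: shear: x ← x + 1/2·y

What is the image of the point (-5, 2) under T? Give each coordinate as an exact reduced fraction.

T(p) = (-10, -22)

T1 shear: y ← y − 1·x: (-5, 2) → (-5, 7)
T2 reflect across y = 0: (-5, 7) → (-5, -7)
T3 reflect across y = 0: (-5, -7) → (-5, 7)
T4 scale by (1, -3): (-5, 7) → (-5, -21)
T5 translate by (6, -1): (-5, -21) → (1, -22)
T6 shear: x ← x + 1/2·y: (1, -22) → (-10, -22)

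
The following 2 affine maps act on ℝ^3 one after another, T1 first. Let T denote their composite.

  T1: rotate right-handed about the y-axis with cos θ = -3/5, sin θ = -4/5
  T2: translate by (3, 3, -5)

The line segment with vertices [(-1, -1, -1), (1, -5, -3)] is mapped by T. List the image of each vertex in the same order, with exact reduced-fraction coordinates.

image vertices: (22/5, 2, -26/5), (24/5, -2, -12/5)

T1 rotate right-handed about the y-axis with cos θ = -3/5, sin θ = -4/5: (-1, -1, -1) → (7/5, -1, -1/5); (1, -5, -3) → (9/5, -5, 13/5)
T2 translate by (3, 3, -5): (7/5, -1, -1/5) → (22/5, 2, -26/5); (9/5, -5, 13/5) → (24/5, -2, -12/5)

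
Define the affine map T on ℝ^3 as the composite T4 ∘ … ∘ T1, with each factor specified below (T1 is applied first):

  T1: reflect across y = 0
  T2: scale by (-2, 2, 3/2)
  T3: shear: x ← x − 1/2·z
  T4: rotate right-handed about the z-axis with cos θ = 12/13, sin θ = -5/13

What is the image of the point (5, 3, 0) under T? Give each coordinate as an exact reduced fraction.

T(p) = (-150/13, -22/13, 0)

T1 reflect across y = 0: (5, 3, 0) → (5, -3, 0)
T2 scale by (-2, 2, 3/2): (5, -3, 0) → (-10, -6, 0)
T3 shear: x ← x − 1/2·z: (-10, -6, 0) → (-10, -6, 0)
T4 rotate right-handed about the z-axis with cos θ = 12/13, sin θ = -5/13: (-10, -6, 0) → (-150/13, -22/13, 0)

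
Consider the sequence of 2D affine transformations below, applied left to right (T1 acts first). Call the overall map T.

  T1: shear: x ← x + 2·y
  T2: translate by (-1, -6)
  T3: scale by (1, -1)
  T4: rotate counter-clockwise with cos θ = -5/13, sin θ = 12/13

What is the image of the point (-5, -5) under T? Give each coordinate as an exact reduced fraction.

T1 shear: x ← x + 2·y: (-5, -5) → (-15, -5)
T2 translate by (-1, -6): (-15, -5) → (-16, -11)
T3 scale by (1, -1): (-16, -11) → (-16, 11)
T4 rotate counter-clockwise with cos θ = -5/13, sin θ = 12/13: (-16, 11) → (-4, -19)

T(p) = (-4, -19)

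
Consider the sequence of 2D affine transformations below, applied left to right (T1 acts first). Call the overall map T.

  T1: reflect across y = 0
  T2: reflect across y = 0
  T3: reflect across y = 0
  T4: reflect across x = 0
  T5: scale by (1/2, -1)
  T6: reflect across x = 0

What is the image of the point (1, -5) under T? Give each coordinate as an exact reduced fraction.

T1 reflect across y = 0: (1, -5) → (1, 5)
T2 reflect across y = 0: (1, 5) → (1, -5)
T3 reflect across y = 0: (1, -5) → (1, 5)
T4 reflect across x = 0: (1, 5) → (-1, 5)
T5 scale by (1/2, -1): (-1, 5) → (-1/2, -5)
T6 reflect across x = 0: (-1/2, -5) → (1/2, -5)

T(p) = (1/2, -5)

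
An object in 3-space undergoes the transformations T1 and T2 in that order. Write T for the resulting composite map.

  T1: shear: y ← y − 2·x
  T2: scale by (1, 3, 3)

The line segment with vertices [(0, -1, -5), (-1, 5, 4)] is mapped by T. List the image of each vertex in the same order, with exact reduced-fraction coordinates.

image vertices: (0, -3, -15), (-1, 21, 12)

T1 shear: y ← y − 2·x: (0, -1, -5) → (0, -1, -5); (-1, 5, 4) → (-1, 7, 4)
T2 scale by (1, 3, 3): (0, -1, -5) → (0, -3, -15); (-1, 7, 4) → (-1, 21, 12)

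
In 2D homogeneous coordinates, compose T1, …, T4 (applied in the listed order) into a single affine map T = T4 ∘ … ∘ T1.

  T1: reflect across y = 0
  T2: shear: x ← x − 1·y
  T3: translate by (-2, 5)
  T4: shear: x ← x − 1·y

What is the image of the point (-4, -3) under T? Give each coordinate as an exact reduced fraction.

T1 reflect across y = 0: (-4, -3) → (-4, 3)
T2 shear: x ← x − 1·y: (-4, 3) → (-7, 3)
T3 translate by (-2, 5): (-7, 3) → (-9, 8)
T4 shear: x ← x − 1·y: (-9, 8) → (-17, 8)

T(p) = (-17, 8)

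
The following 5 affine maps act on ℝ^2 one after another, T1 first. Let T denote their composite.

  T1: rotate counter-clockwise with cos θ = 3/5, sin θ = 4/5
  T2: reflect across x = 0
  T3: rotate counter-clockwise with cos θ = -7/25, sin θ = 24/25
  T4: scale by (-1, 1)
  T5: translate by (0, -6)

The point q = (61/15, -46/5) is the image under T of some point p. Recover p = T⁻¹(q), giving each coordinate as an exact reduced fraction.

p = (5, 4/3)

T1 = [3/5 -4/5 0; 4/5 3/5 0; 0 0 1]
T2·T1 = [-3/5 4/5 0; 4/5 3/5 0; 0 0 1]
T3·…·T1 = [-3/5 -4/5 0; -4/5 3/5 0; 0 0 1]
T4·…·T1 = [3/5 4/5 0; -4/5 3/5 0; 0 0 1]
T5·…·T1 = [3/5 4/5 0; -4/5 3/5 -6; 0 0 1]
det M = 1; M⁻¹ = [3/5 -4/5 -24/5; 4/5 3/5 18/5; 0 0 1]
M⁻¹ · (61/15, -46/5)ᵀ = (5, 4/3)ᵀ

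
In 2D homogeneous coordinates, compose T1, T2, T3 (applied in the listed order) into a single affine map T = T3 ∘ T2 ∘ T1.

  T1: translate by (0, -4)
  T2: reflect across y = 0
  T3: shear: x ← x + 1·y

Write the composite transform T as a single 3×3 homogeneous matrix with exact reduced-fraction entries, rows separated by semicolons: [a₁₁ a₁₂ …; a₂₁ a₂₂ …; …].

T = [1 -1 4; 0 -1 4; 0 0 1]

T1 = [1 0 0; 0 1 -4; 0 0 1]
T2·T1 = [1 0 0; 0 -1 4; 0 0 1]
T3·…·T1 = [1 -1 4; 0 -1 4; 0 0 1]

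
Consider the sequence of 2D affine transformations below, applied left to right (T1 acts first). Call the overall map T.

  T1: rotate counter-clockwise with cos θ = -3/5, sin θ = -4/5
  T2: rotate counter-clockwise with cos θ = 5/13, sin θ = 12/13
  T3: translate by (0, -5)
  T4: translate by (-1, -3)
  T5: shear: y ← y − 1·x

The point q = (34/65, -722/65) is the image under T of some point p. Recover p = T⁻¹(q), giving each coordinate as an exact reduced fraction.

T1 = [-3/5 4/5 0; -4/5 -3/5 0; 0 0 1]
T2·T1 = [33/65 56/65 0; -56/65 33/65 0; 0 0 1]
T3·…·T1 = [33/65 56/65 0; -56/65 33/65 -5; 0 0 1]
T4·…·T1 = [33/65 56/65 -1; -56/65 33/65 -8; 0 0 1]
T5·…·T1 = [33/65 56/65 -1; -89/65 -23/65 -7; 0 0 1]
det M = 1; M⁻¹ = [-23/65 -56/65 -83/13; 89/65 33/65 64/13; 0 0 1]
M⁻¹ · (34/65, -722/65)ᵀ = (3, 0)ᵀ

p = (3, 0)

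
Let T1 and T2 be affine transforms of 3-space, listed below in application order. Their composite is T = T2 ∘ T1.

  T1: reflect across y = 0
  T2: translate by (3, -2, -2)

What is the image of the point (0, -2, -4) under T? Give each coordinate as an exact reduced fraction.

T(p) = (3, 0, -6)

T1 reflect across y = 0: (0, -2, -4) → (0, 2, -4)
T2 translate by (3, -2, -2): (0, 2, -4) → (3, 0, -6)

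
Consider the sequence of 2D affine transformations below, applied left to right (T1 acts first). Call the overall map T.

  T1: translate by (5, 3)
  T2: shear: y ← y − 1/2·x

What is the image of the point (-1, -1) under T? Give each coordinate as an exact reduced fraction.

T(p) = (4, 0)

T1 translate by (5, 3): (-1, -1) → (4, 2)
T2 shear: y ← y − 1/2·x: (4, 2) → (4, 0)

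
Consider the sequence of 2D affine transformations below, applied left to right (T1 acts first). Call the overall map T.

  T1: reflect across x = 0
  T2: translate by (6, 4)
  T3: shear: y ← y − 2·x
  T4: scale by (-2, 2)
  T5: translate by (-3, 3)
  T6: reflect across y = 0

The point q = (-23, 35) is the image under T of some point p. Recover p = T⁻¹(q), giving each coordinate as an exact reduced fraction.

p = (-4, -3)

T1 = [-1 0 0; 0 1 0; 0 0 1]
T2·T1 = [-1 0 6; 0 1 4; 0 0 1]
T3·…·T1 = [-1 0 6; 2 1 -8; 0 0 1]
T4·…·T1 = [2 0 -12; 4 2 -16; 0 0 1]
T5·…·T1 = [2 0 -15; 4 2 -13; 0 0 1]
T6·…·T1 = [2 0 -15; -4 -2 13; 0 0 1]
det M = -4; M⁻¹ = [1/2 0 15/2; -1 -1/2 -17/2; 0 0 1]
M⁻¹ · (-23, 35)ᵀ = (-4, -3)ᵀ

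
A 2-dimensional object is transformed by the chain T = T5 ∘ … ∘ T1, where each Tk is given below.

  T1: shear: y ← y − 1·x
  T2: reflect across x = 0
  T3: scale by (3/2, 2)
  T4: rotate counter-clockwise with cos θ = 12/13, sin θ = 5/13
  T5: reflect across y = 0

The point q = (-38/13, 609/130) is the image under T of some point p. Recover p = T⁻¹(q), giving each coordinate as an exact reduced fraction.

p = (3, 7/5)

T1 = [1 0 0; -1 1 0; 0 0 1]
T2·T1 = [-1 0 0; -1 1 0; 0 0 1]
T3·…·T1 = [-3/2 0 0; -2 2 0; 0 0 1]
T4·…·T1 = [-8/13 -10/13 0; -63/26 24/13 0; 0 0 1]
T5·…·T1 = [-8/13 -10/13 0; 63/26 -24/13 0; 0 0 1]
det M = 3; M⁻¹ = [-8/13 10/39 0; -21/26 -8/39 0; 0 0 1]
M⁻¹ · (-38/13, 609/130)ᵀ = (3, 7/5)ᵀ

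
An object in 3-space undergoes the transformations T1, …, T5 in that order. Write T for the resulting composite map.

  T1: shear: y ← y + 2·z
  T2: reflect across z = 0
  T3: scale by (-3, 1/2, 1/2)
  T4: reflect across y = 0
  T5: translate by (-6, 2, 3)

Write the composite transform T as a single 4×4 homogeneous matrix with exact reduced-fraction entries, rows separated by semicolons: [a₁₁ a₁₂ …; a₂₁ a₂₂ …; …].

T = [-3 0 0 -6; 0 -1/2 -1 2; 0 0 -1/2 3; 0 0 0 1]

T1 = [1 0 0 0; 0 1 2 0; 0 0 1 0; 0 0 0 1]
T2·T1 = [1 0 0 0; 0 1 2 0; 0 0 -1 0; 0 0 0 1]
T3·…·T1 = [-3 0 0 0; 0 1/2 1 0; 0 0 -1/2 0; 0 0 0 1]
T4·…·T1 = [-3 0 0 0; 0 -1/2 -1 0; 0 0 -1/2 0; 0 0 0 1]
T5·…·T1 = [-3 0 0 -6; 0 -1/2 -1 2; 0 0 -1/2 3; 0 0 0 1]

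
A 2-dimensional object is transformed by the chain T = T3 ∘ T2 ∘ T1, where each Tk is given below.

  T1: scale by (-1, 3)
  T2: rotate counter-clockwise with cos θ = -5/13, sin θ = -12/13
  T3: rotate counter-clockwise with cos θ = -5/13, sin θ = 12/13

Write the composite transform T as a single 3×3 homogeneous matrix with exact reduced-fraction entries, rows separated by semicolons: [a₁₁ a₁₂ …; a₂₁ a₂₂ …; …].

T1 = [-1 0 0; 0 3 0; 0 0 1]
T2·T1 = [5/13 36/13 0; 12/13 -15/13 0; 0 0 1]
T3·…·T1 = [-1 0 0; 0 3 0; 0 0 1]

T = [-1 0 0; 0 3 0; 0 0 1]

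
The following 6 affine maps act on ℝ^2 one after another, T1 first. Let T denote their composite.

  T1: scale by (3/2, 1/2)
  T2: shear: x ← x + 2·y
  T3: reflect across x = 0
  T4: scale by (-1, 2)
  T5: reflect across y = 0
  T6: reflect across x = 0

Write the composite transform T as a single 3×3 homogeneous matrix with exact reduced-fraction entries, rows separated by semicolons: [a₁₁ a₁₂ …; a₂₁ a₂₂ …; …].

T = [-3/2 -1 0; 0 -1 0; 0 0 1]

T1 = [3/2 0 0; 0 1/2 0; 0 0 1]
T2·T1 = [3/2 1 0; 0 1/2 0; 0 0 1]
T3·…·T1 = [-3/2 -1 0; 0 1/2 0; 0 0 1]
T4·…·T1 = [3/2 1 0; 0 1 0; 0 0 1]
T5·…·T1 = [3/2 1 0; 0 -1 0; 0 0 1]
T6·…·T1 = [-3/2 -1 0; 0 -1 0; 0 0 1]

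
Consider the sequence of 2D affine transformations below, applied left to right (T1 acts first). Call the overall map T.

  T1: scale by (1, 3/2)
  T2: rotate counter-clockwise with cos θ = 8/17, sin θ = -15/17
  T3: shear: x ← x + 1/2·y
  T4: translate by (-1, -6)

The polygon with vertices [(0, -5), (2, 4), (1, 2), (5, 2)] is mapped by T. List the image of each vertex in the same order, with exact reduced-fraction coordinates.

T1 scale by (1, 3/2): (0, -5) → (0, -15/2); (2, 4) → (2, 6); (1, 2) → (1, 3); (5, 2) → (5, 3)
T2 rotate counter-clockwise with cos θ = 8/17, sin θ = -15/17: (0, -15/2) → (-225/34, -60/17); (2, 6) → (106/17, 18/17); (1, 3) → (53/17, 9/17); (5, 3) → (5, -3)
T3 shear: x ← x + 1/2·y: (-225/34, -60/17) → (-285/34, -60/17); (106/17, 18/17) → (115/17, 18/17); (53/17, 9/17) → (115/34, 9/17); (5, -3) → (7/2, -3)
T4 translate by (-1, -6): (-285/34, -60/17) → (-319/34, -162/17); (115/17, 18/17) → (98/17, -84/17); (115/34, 9/17) → (81/34, -93/17); (7/2, -3) → (5/2, -9)

image vertices: (-319/34, -162/17), (98/17, -84/17), (81/34, -93/17), (5/2, -9)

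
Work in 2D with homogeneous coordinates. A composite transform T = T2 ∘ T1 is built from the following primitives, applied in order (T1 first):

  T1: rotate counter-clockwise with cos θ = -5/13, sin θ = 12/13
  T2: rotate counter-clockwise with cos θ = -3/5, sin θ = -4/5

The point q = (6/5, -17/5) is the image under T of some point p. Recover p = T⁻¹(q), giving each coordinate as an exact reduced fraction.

p = (2, -3)

T1 = [-5/13 -12/13 0; 12/13 -5/13 0; 0 0 1]
T2·T1 = [63/65 16/65 0; -16/65 63/65 0; 0 0 1]
det M = 1; M⁻¹ = [63/65 -16/65 0; 16/65 63/65 0; 0 0 1]
M⁻¹ · (6/5, -17/5)ᵀ = (2, -3)ᵀ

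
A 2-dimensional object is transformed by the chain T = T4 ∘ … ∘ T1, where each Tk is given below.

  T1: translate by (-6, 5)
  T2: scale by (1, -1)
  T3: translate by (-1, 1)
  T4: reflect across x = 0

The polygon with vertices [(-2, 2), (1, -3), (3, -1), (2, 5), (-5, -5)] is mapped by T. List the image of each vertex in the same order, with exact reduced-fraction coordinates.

T1 translate by (-6, 5): (-2, 2) → (-8, 7); (1, -3) → (-5, 2); (3, -1) → (-3, 4); (2, 5) → (-4, 10); (-5, -5) → (-11, 0)
T2 scale by (1, -1): (-8, 7) → (-8, -7); (-5, 2) → (-5, -2); (-3, 4) → (-3, -4); (-4, 10) → (-4, -10); (-11, 0) → (-11, 0)
T3 translate by (-1, 1): (-8, -7) → (-9, -6); (-5, -2) → (-6, -1); (-3, -4) → (-4, -3); (-4, -10) → (-5, -9); (-11, 0) → (-12, 1)
T4 reflect across x = 0: (-9, -6) → (9, -6); (-6, -1) → (6, -1); (-4, -3) → (4, -3); (-5, -9) → (5, -9); (-12, 1) → (12, 1)

image vertices: (9, -6), (6, -1), (4, -3), (5, -9), (12, 1)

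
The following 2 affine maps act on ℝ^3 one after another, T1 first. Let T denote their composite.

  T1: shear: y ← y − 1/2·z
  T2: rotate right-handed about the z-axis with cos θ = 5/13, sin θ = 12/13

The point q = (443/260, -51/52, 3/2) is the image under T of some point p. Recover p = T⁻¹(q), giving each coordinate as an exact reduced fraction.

p = (-1/4, -6/5, 3/2)

T1 = [1 0 0 0; 0 1 -1/2 0; 0 0 1 0; 0 0 0 1]
T2·T1 = [5/13 -12/13 6/13 0; 12/13 5/13 -5/26 0; 0 0 1 0; 0 0 0 1]
det M = 1; M⁻¹ = [5/13 12/13 0 0; -12/13 5/13 1/2 0; 0 0 1 0; 0 0 0 1]
M⁻¹ · (443/260, -51/52, 3/2)ᵀ = (-1/4, -6/5, 3/2)ᵀ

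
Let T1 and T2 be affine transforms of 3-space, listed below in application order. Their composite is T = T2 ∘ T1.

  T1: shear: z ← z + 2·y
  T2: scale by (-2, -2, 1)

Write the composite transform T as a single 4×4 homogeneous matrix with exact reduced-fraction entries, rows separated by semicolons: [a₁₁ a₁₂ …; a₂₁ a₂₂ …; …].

T1 = [1 0 0 0; 0 1 0 0; 0 2 1 0; 0 0 0 1]
T2·T1 = [-2 0 0 0; 0 -2 0 0; 0 2 1 0; 0 0 0 1]

T = [-2 0 0 0; 0 -2 0 0; 0 2 1 0; 0 0 0 1]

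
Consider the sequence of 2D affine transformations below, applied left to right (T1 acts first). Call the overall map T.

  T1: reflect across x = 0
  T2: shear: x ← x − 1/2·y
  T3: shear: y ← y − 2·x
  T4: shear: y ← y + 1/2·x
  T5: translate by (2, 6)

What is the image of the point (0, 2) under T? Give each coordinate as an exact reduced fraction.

T1 reflect across x = 0: (0, 2) → (0, 2)
T2 shear: x ← x − 1/2·y: (0, 2) → (-1, 2)
T3 shear: y ← y − 2·x: (-1, 2) → (-1, 4)
T4 shear: y ← y + 1/2·x: (-1, 4) → (-1, 7/2)
T5 translate by (2, 6): (-1, 7/2) → (1, 19/2)

T(p) = (1, 19/2)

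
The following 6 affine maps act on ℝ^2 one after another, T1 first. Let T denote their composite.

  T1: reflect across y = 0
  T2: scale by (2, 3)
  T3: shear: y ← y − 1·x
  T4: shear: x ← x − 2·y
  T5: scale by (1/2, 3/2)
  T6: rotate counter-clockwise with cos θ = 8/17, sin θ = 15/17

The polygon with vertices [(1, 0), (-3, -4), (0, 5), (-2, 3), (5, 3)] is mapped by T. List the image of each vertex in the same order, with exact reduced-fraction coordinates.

T1 reflect across y = 0: (1, 0) → (1, 0); (-3, -4) → (-3, 4); (0, 5) → (0, -5); (-2, 3) → (-2, -3); (5, 3) → (5, -3)
T2 scale by (2, 3): (1, 0) → (2, 0); (-3, 4) → (-6, 12); (0, -5) → (0, -15); (-2, -3) → (-4, -9); (5, -3) → (10, -9)
T3 shear: y ← y − 1·x: (2, 0) → (2, -2); (-6, 12) → (-6, 18); (0, -15) → (0, -15); (-4, -9) → (-4, -5); (10, -9) → (10, -19)
T4 shear: x ← x − 2·y: (2, -2) → (6, -2); (-6, 18) → (-42, 18); (0, -15) → (30, -15); (-4, -5) → (6, -5); (10, -19) → (48, -19)
T5 scale by (1/2, 3/2): (6, -2) → (3, -3); (-42, 18) → (-21, 27); (30, -15) → (15, -45/2); (6, -5) → (3, -15/2); (48, -19) → (24, -57/2)
T6 rotate counter-clockwise with cos θ = 8/17, sin θ = 15/17: (3, -3) → (69/17, 21/17); (-21, 27) → (-573/17, -99/17); (15, -45/2) → (915/34, 45/17); (3, -15/2) → (273/34, -15/17); (24, -57/2) → (1239/34, 132/17)

image vertices: (69/17, 21/17), (-573/17, -99/17), (915/34, 45/17), (273/34, -15/17), (1239/34, 132/17)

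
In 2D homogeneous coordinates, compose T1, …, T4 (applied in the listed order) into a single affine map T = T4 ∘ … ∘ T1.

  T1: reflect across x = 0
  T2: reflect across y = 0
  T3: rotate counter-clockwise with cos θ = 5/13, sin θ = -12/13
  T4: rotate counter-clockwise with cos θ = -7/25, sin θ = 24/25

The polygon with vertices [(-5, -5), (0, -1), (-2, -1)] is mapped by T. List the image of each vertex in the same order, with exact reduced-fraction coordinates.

image vertices: (49/65, 457/65), (-204/325, 253/325), (302/325, 661/325)

T1 reflect across x = 0: (-5, -5) → (5, -5); (0, -1) → (0, -1); (-2, -1) → (2, -1)
T2 reflect across y = 0: (5, -5) → (5, 5); (0, -1) → (0, 1); (2, -1) → (2, 1)
T3 rotate counter-clockwise with cos θ = 5/13, sin θ = -12/13: (5, 5) → (85/13, -35/13); (0, 1) → (12/13, 5/13); (2, 1) → (22/13, -19/13)
T4 rotate counter-clockwise with cos θ = -7/25, sin θ = 24/25: (85/13, -35/13) → (49/65, 457/65); (12/13, 5/13) → (-204/325, 253/325); (22/13, -19/13) → (302/325, 661/325)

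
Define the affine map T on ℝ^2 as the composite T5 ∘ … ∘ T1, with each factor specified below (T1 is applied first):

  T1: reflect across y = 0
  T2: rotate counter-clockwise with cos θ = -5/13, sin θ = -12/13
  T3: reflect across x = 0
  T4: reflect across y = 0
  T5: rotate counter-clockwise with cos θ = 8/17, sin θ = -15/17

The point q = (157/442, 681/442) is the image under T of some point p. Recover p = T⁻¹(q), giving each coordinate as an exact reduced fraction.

p = (1/2, -3/2)

T1 = [1 0 0; 0 -1 0; 0 0 1]
T2·T1 = [-5/13 -12/13 0; -12/13 5/13 0; 0 0 1]
T3·…·T1 = [5/13 12/13 0; -12/13 5/13 0; 0 0 1]
T4·…·T1 = [5/13 12/13 0; 12/13 -5/13 0; 0 0 1]
T5·…·T1 = [220/221 21/221 0; 21/221 -220/221 0; 0 0 1]
det M = -1; M⁻¹ = [220/221 21/221 0; 21/221 -220/221 0; 0 0 1]
M⁻¹ · (157/442, 681/442)ᵀ = (1/2, -3/2)ᵀ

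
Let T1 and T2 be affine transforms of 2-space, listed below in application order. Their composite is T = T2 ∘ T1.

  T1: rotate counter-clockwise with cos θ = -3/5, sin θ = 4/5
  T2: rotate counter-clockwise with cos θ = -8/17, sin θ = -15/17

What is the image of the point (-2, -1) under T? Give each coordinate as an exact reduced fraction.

T(p) = (-31/17, -22/17)

T1 rotate counter-clockwise with cos θ = -3/5, sin θ = 4/5: (-2, -1) → (2, -1)
T2 rotate counter-clockwise with cos θ = -8/17, sin θ = -15/17: (2, -1) → (-31/17, -22/17)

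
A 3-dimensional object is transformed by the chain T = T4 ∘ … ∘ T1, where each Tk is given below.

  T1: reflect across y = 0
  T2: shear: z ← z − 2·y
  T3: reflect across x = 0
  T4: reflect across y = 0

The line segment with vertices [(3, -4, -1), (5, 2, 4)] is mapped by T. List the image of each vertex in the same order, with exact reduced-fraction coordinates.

T1 reflect across y = 0: (3, -4, -1) → (3, 4, -1); (5, 2, 4) → (5, -2, 4)
T2 shear: z ← z − 2·y: (3, 4, -1) → (3, 4, -9); (5, -2, 4) → (5, -2, 8)
T3 reflect across x = 0: (3, 4, -9) → (-3, 4, -9); (5, -2, 8) → (-5, -2, 8)
T4 reflect across y = 0: (-3, 4, -9) → (-3, -4, -9); (-5, -2, 8) → (-5, 2, 8)

image vertices: (-3, -4, -9), (-5, 2, 8)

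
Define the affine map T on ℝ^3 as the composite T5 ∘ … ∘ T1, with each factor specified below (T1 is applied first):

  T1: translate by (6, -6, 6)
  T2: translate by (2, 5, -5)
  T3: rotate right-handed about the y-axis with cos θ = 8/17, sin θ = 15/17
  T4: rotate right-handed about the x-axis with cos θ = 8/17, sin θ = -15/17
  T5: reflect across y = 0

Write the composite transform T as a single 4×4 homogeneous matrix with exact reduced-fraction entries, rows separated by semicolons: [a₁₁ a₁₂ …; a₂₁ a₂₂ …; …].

T1 = [1 0 0 6; 0 1 0 -6; 0 0 1 6; 0 0 0 1]
T2·T1 = [1 0 0 8; 0 1 0 -1; 0 0 1 1; 0 0 0 1]
T3·…·T1 = [8/17 0 15/17 79/17; 0 1 0 -1; -15/17 0 8/17 -112/17; 0 0 0 1]
T4·…·T1 = [8/17 0 15/17 79/17; -225/289 8/17 120/289 -1816/289; -120/289 -15/17 64/289 -641/289; 0 0 0 1]
T5·…·T1 = [8/17 0 15/17 79/17; 225/289 -8/17 -120/289 1816/289; -120/289 -15/17 64/289 -641/289; 0 0 0 1]

T = [8/17 0 15/17 79/17; 225/289 -8/17 -120/289 1816/289; -120/289 -15/17 64/289 -641/289; 0 0 0 1]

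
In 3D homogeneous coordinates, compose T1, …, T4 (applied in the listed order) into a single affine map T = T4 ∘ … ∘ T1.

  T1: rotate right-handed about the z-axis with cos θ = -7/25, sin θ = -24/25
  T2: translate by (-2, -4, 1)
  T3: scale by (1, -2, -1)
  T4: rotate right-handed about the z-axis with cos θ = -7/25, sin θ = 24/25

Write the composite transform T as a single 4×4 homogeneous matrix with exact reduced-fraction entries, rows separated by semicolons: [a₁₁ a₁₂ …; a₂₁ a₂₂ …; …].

T = [-1103/625 -504/625 0 -178/25; -504/625 478/625 0 -104/25; 0 0 -1 -1; 0 0 0 1]

T1 = [-7/25 24/25 0 0; -24/25 -7/25 0 0; 0 0 1 0; 0 0 0 1]
T2·T1 = [-7/25 24/25 0 -2; -24/25 -7/25 0 -4; 0 0 1 1; 0 0 0 1]
T3·…·T1 = [-7/25 24/25 0 -2; 48/25 14/25 0 8; 0 0 -1 -1; 0 0 0 1]
T4·…·T1 = [-1103/625 -504/625 0 -178/25; -504/625 478/625 0 -104/25; 0 0 -1 -1; 0 0 0 1]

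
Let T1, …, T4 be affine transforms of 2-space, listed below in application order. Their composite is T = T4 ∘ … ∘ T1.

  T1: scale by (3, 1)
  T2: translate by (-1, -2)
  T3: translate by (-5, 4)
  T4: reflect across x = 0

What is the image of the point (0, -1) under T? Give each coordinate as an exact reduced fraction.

T1 scale by (3, 1): (0, -1) → (0, -1)
T2 translate by (-1, -2): (0, -1) → (-1, -3)
T3 translate by (-5, 4): (-1, -3) → (-6, 1)
T4 reflect across x = 0: (-6, 1) → (6, 1)

T(p) = (6, 1)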